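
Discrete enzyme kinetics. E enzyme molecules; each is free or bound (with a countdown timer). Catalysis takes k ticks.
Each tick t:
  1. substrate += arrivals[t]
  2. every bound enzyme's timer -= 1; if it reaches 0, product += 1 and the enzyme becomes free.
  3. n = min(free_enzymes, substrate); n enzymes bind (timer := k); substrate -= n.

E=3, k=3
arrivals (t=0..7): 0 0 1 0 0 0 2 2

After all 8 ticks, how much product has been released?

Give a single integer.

t=0: arr=0 -> substrate=0 bound=0 product=0
t=1: arr=0 -> substrate=0 bound=0 product=0
t=2: arr=1 -> substrate=0 bound=1 product=0
t=3: arr=0 -> substrate=0 bound=1 product=0
t=4: arr=0 -> substrate=0 bound=1 product=0
t=5: arr=0 -> substrate=0 bound=0 product=1
t=6: arr=2 -> substrate=0 bound=2 product=1
t=7: arr=2 -> substrate=1 bound=3 product=1

Answer: 1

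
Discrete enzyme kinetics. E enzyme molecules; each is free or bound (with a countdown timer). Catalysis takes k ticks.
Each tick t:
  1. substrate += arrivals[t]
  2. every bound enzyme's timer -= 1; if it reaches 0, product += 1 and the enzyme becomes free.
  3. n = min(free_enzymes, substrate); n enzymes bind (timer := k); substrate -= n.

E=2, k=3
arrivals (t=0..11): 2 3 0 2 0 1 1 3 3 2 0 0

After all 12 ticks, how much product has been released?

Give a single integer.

Answer: 6

Derivation:
t=0: arr=2 -> substrate=0 bound=2 product=0
t=1: arr=3 -> substrate=3 bound=2 product=0
t=2: arr=0 -> substrate=3 bound=2 product=0
t=3: arr=2 -> substrate=3 bound=2 product=2
t=4: arr=0 -> substrate=3 bound=2 product=2
t=5: arr=1 -> substrate=4 bound=2 product=2
t=6: arr=1 -> substrate=3 bound=2 product=4
t=7: arr=3 -> substrate=6 bound=2 product=4
t=8: arr=3 -> substrate=9 bound=2 product=4
t=9: arr=2 -> substrate=9 bound=2 product=6
t=10: arr=0 -> substrate=9 bound=2 product=6
t=11: arr=0 -> substrate=9 bound=2 product=6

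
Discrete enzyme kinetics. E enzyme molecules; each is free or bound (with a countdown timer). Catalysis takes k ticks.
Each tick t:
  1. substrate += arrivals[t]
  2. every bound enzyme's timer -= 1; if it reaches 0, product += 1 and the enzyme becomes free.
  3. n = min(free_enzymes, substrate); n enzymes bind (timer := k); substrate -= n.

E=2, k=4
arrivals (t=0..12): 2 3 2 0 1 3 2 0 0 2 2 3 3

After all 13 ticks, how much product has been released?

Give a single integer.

t=0: arr=2 -> substrate=0 bound=2 product=0
t=1: arr=3 -> substrate=3 bound=2 product=0
t=2: arr=2 -> substrate=5 bound=2 product=0
t=3: arr=0 -> substrate=5 bound=2 product=0
t=4: arr=1 -> substrate=4 bound=2 product=2
t=5: arr=3 -> substrate=7 bound=2 product=2
t=6: arr=2 -> substrate=9 bound=2 product=2
t=7: arr=0 -> substrate=9 bound=2 product=2
t=8: arr=0 -> substrate=7 bound=2 product=4
t=9: arr=2 -> substrate=9 bound=2 product=4
t=10: arr=2 -> substrate=11 bound=2 product=4
t=11: arr=3 -> substrate=14 bound=2 product=4
t=12: arr=3 -> substrate=15 bound=2 product=6

Answer: 6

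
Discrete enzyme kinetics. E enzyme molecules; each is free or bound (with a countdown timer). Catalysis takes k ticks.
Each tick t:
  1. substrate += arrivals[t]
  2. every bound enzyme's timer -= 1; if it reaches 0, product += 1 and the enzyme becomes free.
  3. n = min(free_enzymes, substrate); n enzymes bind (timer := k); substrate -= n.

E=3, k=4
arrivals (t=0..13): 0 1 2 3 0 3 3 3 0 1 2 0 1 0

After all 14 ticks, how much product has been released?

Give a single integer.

Answer: 7

Derivation:
t=0: arr=0 -> substrate=0 bound=0 product=0
t=1: arr=1 -> substrate=0 bound=1 product=0
t=2: arr=2 -> substrate=0 bound=3 product=0
t=3: arr=3 -> substrate=3 bound=3 product=0
t=4: arr=0 -> substrate=3 bound=3 product=0
t=5: arr=3 -> substrate=5 bound=3 product=1
t=6: arr=3 -> substrate=6 bound=3 product=3
t=7: arr=3 -> substrate=9 bound=3 product=3
t=8: arr=0 -> substrate=9 bound=3 product=3
t=9: arr=1 -> substrate=9 bound=3 product=4
t=10: arr=2 -> substrate=9 bound=3 product=6
t=11: arr=0 -> substrate=9 bound=3 product=6
t=12: arr=1 -> substrate=10 bound=3 product=6
t=13: arr=0 -> substrate=9 bound=3 product=7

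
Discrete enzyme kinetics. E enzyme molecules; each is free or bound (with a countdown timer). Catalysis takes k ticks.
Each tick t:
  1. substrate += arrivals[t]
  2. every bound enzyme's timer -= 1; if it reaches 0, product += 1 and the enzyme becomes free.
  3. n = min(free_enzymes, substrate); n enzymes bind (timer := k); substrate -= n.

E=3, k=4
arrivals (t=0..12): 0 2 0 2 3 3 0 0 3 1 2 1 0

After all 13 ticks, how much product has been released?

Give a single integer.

Answer: 6

Derivation:
t=0: arr=0 -> substrate=0 bound=0 product=0
t=1: arr=2 -> substrate=0 bound=2 product=0
t=2: arr=0 -> substrate=0 bound=2 product=0
t=3: arr=2 -> substrate=1 bound=3 product=0
t=4: arr=3 -> substrate=4 bound=3 product=0
t=5: arr=3 -> substrate=5 bound=3 product=2
t=6: arr=0 -> substrate=5 bound=3 product=2
t=7: arr=0 -> substrate=4 bound=3 product=3
t=8: arr=3 -> substrate=7 bound=3 product=3
t=9: arr=1 -> substrate=6 bound=3 product=5
t=10: arr=2 -> substrate=8 bound=3 product=5
t=11: arr=1 -> substrate=8 bound=3 product=6
t=12: arr=0 -> substrate=8 bound=3 product=6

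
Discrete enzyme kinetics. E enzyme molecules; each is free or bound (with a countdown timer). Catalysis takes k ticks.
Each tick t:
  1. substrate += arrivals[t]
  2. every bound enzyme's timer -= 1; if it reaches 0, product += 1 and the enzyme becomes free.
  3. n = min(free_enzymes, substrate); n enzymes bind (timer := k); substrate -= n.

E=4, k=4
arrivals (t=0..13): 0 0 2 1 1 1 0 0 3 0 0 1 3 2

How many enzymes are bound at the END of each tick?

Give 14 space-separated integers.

t=0: arr=0 -> substrate=0 bound=0 product=0
t=1: arr=0 -> substrate=0 bound=0 product=0
t=2: arr=2 -> substrate=0 bound=2 product=0
t=3: arr=1 -> substrate=0 bound=3 product=0
t=4: arr=1 -> substrate=0 bound=4 product=0
t=5: arr=1 -> substrate=1 bound=4 product=0
t=6: arr=0 -> substrate=0 bound=3 product=2
t=7: arr=0 -> substrate=0 bound=2 product=3
t=8: arr=3 -> substrate=0 bound=4 product=4
t=9: arr=0 -> substrate=0 bound=4 product=4
t=10: arr=0 -> substrate=0 bound=3 product=5
t=11: arr=1 -> substrate=0 bound=4 product=5
t=12: arr=3 -> substrate=0 bound=4 product=8
t=13: arr=2 -> substrate=2 bound=4 product=8

Answer: 0 0 2 3 4 4 3 2 4 4 3 4 4 4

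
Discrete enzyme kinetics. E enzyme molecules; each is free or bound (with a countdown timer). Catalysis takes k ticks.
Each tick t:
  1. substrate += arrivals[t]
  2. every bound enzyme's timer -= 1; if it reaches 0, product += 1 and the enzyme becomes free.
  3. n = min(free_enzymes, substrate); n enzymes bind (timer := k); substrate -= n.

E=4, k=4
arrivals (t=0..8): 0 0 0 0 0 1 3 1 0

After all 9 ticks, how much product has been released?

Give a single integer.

t=0: arr=0 -> substrate=0 bound=0 product=0
t=1: arr=0 -> substrate=0 bound=0 product=0
t=2: arr=0 -> substrate=0 bound=0 product=0
t=3: arr=0 -> substrate=0 bound=0 product=0
t=4: arr=0 -> substrate=0 bound=0 product=0
t=5: arr=1 -> substrate=0 bound=1 product=0
t=6: arr=3 -> substrate=0 bound=4 product=0
t=7: arr=1 -> substrate=1 bound=4 product=0
t=8: arr=0 -> substrate=1 bound=4 product=0

Answer: 0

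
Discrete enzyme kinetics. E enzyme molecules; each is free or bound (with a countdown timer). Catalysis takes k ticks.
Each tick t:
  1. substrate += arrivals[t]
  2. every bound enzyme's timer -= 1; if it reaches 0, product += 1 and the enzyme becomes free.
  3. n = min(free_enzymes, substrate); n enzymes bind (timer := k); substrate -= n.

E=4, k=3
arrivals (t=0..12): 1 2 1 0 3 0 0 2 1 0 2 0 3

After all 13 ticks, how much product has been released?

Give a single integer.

Answer: 10

Derivation:
t=0: arr=1 -> substrate=0 bound=1 product=0
t=1: arr=2 -> substrate=0 bound=3 product=0
t=2: arr=1 -> substrate=0 bound=4 product=0
t=3: arr=0 -> substrate=0 bound=3 product=1
t=4: arr=3 -> substrate=0 bound=4 product=3
t=5: arr=0 -> substrate=0 bound=3 product=4
t=6: arr=0 -> substrate=0 bound=3 product=4
t=7: arr=2 -> substrate=0 bound=2 product=7
t=8: arr=1 -> substrate=0 bound=3 product=7
t=9: arr=0 -> substrate=0 bound=3 product=7
t=10: arr=2 -> substrate=0 bound=3 product=9
t=11: arr=0 -> substrate=0 bound=2 product=10
t=12: arr=3 -> substrate=1 bound=4 product=10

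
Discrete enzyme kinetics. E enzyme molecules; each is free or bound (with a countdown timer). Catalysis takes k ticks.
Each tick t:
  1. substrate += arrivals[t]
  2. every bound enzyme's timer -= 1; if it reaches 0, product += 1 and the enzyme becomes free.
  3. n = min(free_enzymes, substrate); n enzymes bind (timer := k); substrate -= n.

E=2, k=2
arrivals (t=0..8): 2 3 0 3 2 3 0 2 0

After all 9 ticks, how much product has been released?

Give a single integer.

Answer: 8

Derivation:
t=0: arr=2 -> substrate=0 bound=2 product=0
t=1: arr=3 -> substrate=3 bound=2 product=0
t=2: arr=0 -> substrate=1 bound=2 product=2
t=3: arr=3 -> substrate=4 bound=2 product=2
t=4: arr=2 -> substrate=4 bound=2 product=4
t=5: arr=3 -> substrate=7 bound=2 product=4
t=6: arr=0 -> substrate=5 bound=2 product=6
t=7: arr=2 -> substrate=7 bound=2 product=6
t=8: arr=0 -> substrate=5 bound=2 product=8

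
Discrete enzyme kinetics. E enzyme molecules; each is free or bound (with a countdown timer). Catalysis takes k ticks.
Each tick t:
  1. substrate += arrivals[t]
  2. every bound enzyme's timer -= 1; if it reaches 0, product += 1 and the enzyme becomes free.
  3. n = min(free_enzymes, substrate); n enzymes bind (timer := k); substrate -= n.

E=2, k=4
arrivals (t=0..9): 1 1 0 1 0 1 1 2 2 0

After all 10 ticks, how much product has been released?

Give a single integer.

t=0: arr=1 -> substrate=0 bound=1 product=0
t=1: arr=1 -> substrate=0 bound=2 product=0
t=2: arr=0 -> substrate=0 bound=2 product=0
t=3: arr=1 -> substrate=1 bound=2 product=0
t=4: arr=0 -> substrate=0 bound=2 product=1
t=5: arr=1 -> substrate=0 bound=2 product=2
t=6: arr=1 -> substrate=1 bound=2 product=2
t=7: arr=2 -> substrate=3 bound=2 product=2
t=8: arr=2 -> substrate=4 bound=2 product=3
t=9: arr=0 -> substrate=3 bound=2 product=4

Answer: 4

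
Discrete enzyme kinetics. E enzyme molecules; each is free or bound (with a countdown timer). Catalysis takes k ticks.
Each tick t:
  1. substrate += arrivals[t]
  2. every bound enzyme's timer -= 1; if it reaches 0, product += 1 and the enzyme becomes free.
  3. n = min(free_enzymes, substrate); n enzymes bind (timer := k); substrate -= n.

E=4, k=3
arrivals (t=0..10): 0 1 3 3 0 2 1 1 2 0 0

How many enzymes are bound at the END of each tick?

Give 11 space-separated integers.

t=0: arr=0 -> substrate=0 bound=0 product=0
t=1: arr=1 -> substrate=0 bound=1 product=0
t=2: arr=3 -> substrate=0 bound=4 product=0
t=3: arr=3 -> substrate=3 bound=4 product=0
t=4: arr=0 -> substrate=2 bound=4 product=1
t=5: arr=2 -> substrate=1 bound=4 product=4
t=6: arr=1 -> substrate=2 bound=4 product=4
t=7: arr=1 -> substrate=2 bound=4 product=5
t=8: arr=2 -> substrate=1 bound=4 product=8
t=9: arr=0 -> substrate=1 bound=4 product=8
t=10: arr=0 -> substrate=0 bound=4 product=9

Answer: 0 1 4 4 4 4 4 4 4 4 4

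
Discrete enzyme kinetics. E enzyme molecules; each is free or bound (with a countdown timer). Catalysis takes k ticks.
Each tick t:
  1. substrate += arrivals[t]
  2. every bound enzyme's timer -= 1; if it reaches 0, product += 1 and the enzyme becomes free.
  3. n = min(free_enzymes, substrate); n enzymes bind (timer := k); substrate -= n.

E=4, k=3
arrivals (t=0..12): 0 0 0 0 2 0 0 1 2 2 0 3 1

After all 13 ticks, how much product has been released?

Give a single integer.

t=0: arr=0 -> substrate=0 bound=0 product=0
t=1: arr=0 -> substrate=0 bound=0 product=0
t=2: arr=0 -> substrate=0 bound=0 product=0
t=3: arr=0 -> substrate=0 bound=0 product=0
t=4: arr=2 -> substrate=0 bound=2 product=0
t=5: arr=0 -> substrate=0 bound=2 product=0
t=6: arr=0 -> substrate=0 bound=2 product=0
t=7: arr=1 -> substrate=0 bound=1 product=2
t=8: arr=2 -> substrate=0 bound=3 product=2
t=9: arr=2 -> substrate=1 bound=4 product=2
t=10: arr=0 -> substrate=0 bound=4 product=3
t=11: arr=3 -> substrate=1 bound=4 product=5
t=12: arr=1 -> substrate=1 bound=4 product=6

Answer: 6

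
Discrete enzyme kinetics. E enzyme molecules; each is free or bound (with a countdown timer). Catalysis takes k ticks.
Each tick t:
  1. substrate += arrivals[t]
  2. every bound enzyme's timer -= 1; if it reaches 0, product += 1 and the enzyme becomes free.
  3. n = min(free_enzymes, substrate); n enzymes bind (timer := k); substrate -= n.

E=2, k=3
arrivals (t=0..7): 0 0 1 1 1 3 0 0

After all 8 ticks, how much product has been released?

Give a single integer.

Answer: 2

Derivation:
t=0: arr=0 -> substrate=0 bound=0 product=0
t=1: arr=0 -> substrate=0 bound=0 product=0
t=2: arr=1 -> substrate=0 bound=1 product=0
t=3: arr=1 -> substrate=0 bound=2 product=0
t=4: arr=1 -> substrate=1 bound=2 product=0
t=5: arr=3 -> substrate=3 bound=2 product=1
t=6: arr=0 -> substrate=2 bound=2 product=2
t=7: arr=0 -> substrate=2 bound=2 product=2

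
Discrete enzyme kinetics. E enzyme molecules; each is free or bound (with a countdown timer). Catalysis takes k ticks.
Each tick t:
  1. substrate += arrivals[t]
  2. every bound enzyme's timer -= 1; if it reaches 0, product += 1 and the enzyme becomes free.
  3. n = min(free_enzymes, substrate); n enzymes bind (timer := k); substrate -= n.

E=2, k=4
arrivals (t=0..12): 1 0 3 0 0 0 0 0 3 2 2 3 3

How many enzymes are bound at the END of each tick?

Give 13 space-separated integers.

Answer: 1 1 2 2 2 2 2 2 2 2 2 2 2

Derivation:
t=0: arr=1 -> substrate=0 bound=1 product=0
t=1: arr=0 -> substrate=0 bound=1 product=0
t=2: arr=3 -> substrate=2 bound=2 product=0
t=3: arr=0 -> substrate=2 bound=2 product=0
t=4: arr=0 -> substrate=1 bound=2 product=1
t=5: arr=0 -> substrate=1 bound=2 product=1
t=6: arr=0 -> substrate=0 bound=2 product=2
t=7: arr=0 -> substrate=0 bound=2 product=2
t=8: arr=3 -> substrate=2 bound=2 product=3
t=9: arr=2 -> substrate=4 bound=2 product=3
t=10: arr=2 -> substrate=5 bound=2 product=4
t=11: arr=3 -> substrate=8 bound=2 product=4
t=12: arr=3 -> substrate=10 bound=2 product=5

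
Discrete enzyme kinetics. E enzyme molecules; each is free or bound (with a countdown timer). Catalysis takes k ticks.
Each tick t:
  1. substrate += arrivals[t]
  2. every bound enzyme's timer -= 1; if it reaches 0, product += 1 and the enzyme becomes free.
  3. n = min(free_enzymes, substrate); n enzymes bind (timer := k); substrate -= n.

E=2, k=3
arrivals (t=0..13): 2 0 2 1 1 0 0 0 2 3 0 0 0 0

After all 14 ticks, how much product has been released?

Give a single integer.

Answer: 8

Derivation:
t=0: arr=2 -> substrate=0 bound=2 product=0
t=1: arr=0 -> substrate=0 bound=2 product=0
t=2: arr=2 -> substrate=2 bound=2 product=0
t=3: arr=1 -> substrate=1 bound=2 product=2
t=4: arr=1 -> substrate=2 bound=2 product=2
t=5: arr=0 -> substrate=2 bound=2 product=2
t=6: arr=0 -> substrate=0 bound=2 product=4
t=7: arr=0 -> substrate=0 bound=2 product=4
t=8: arr=2 -> substrate=2 bound=2 product=4
t=9: arr=3 -> substrate=3 bound=2 product=6
t=10: arr=0 -> substrate=3 bound=2 product=6
t=11: arr=0 -> substrate=3 bound=2 product=6
t=12: arr=0 -> substrate=1 bound=2 product=8
t=13: arr=0 -> substrate=1 bound=2 product=8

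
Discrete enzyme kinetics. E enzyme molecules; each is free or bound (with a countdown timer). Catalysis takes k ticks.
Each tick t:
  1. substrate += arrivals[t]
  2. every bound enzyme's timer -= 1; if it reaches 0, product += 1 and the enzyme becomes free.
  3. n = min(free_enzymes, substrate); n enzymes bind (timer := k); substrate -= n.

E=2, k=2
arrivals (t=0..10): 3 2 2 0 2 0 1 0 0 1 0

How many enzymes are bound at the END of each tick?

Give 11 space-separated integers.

Answer: 2 2 2 2 2 2 2 2 2 2 1

Derivation:
t=0: arr=3 -> substrate=1 bound=2 product=0
t=1: arr=2 -> substrate=3 bound=2 product=0
t=2: arr=2 -> substrate=3 bound=2 product=2
t=3: arr=0 -> substrate=3 bound=2 product=2
t=4: arr=2 -> substrate=3 bound=2 product=4
t=5: arr=0 -> substrate=3 bound=2 product=4
t=6: arr=1 -> substrate=2 bound=2 product=6
t=7: arr=0 -> substrate=2 bound=2 product=6
t=8: arr=0 -> substrate=0 bound=2 product=8
t=9: arr=1 -> substrate=1 bound=2 product=8
t=10: arr=0 -> substrate=0 bound=1 product=10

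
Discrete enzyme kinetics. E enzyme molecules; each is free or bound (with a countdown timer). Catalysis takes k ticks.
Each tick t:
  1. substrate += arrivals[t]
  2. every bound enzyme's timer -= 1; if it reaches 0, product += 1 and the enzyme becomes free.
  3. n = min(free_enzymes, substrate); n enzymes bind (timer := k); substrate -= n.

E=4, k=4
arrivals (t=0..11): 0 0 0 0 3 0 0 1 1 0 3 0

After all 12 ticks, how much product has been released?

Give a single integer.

Answer: 4

Derivation:
t=0: arr=0 -> substrate=0 bound=0 product=0
t=1: arr=0 -> substrate=0 bound=0 product=0
t=2: arr=0 -> substrate=0 bound=0 product=0
t=3: arr=0 -> substrate=0 bound=0 product=0
t=4: arr=3 -> substrate=0 bound=3 product=0
t=5: arr=0 -> substrate=0 bound=3 product=0
t=6: arr=0 -> substrate=0 bound=3 product=0
t=7: arr=1 -> substrate=0 bound=4 product=0
t=8: arr=1 -> substrate=0 bound=2 product=3
t=9: arr=0 -> substrate=0 bound=2 product=3
t=10: arr=3 -> substrate=1 bound=4 product=3
t=11: arr=0 -> substrate=0 bound=4 product=4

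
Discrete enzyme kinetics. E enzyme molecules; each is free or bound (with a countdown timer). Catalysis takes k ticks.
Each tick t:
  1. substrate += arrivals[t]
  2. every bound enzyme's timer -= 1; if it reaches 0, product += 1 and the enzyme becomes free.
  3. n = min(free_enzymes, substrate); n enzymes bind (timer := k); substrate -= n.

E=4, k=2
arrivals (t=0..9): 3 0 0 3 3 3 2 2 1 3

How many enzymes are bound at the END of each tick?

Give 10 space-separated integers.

Answer: 3 3 0 3 4 4 4 4 4 4

Derivation:
t=0: arr=3 -> substrate=0 bound=3 product=0
t=1: arr=0 -> substrate=0 bound=3 product=0
t=2: arr=0 -> substrate=0 bound=0 product=3
t=3: arr=3 -> substrate=0 bound=3 product=3
t=4: arr=3 -> substrate=2 bound=4 product=3
t=5: arr=3 -> substrate=2 bound=4 product=6
t=6: arr=2 -> substrate=3 bound=4 product=7
t=7: arr=2 -> substrate=2 bound=4 product=10
t=8: arr=1 -> substrate=2 bound=4 product=11
t=9: arr=3 -> substrate=2 bound=4 product=14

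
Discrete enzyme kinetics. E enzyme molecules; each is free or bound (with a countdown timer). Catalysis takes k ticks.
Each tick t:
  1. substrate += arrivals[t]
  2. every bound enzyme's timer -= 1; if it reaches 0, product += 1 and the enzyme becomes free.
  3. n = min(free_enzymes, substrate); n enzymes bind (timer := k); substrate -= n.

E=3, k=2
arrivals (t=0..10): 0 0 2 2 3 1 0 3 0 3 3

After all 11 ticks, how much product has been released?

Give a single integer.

Answer: 11

Derivation:
t=0: arr=0 -> substrate=0 bound=0 product=0
t=1: arr=0 -> substrate=0 bound=0 product=0
t=2: arr=2 -> substrate=0 bound=2 product=0
t=3: arr=2 -> substrate=1 bound=3 product=0
t=4: arr=3 -> substrate=2 bound=3 product=2
t=5: arr=1 -> substrate=2 bound=3 product=3
t=6: arr=0 -> substrate=0 bound=3 product=5
t=7: arr=3 -> substrate=2 bound=3 product=6
t=8: arr=0 -> substrate=0 bound=3 product=8
t=9: arr=3 -> substrate=2 bound=3 product=9
t=10: arr=3 -> substrate=3 bound=3 product=11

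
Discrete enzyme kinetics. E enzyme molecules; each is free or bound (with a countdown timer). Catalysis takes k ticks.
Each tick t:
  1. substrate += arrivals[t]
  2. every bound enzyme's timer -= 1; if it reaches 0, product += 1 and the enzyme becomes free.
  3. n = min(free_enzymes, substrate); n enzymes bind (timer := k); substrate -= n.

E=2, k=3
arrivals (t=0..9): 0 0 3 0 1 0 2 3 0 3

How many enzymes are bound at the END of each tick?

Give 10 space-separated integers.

t=0: arr=0 -> substrate=0 bound=0 product=0
t=1: arr=0 -> substrate=0 bound=0 product=0
t=2: arr=3 -> substrate=1 bound=2 product=0
t=3: arr=0 -> substrate=1 bound=2 product=0
t=4: arr=1 -> substrate=2 bound=2 product=0
t=5: arr=0 -> substrate=0 bound=2 product=2
t=6: arr=2 -> substrate=2 bound=2 product=2
t=7: arr=3 -> substrate=5 bound=2 product=2
t=8: arr=0 -> substrate=3 bound=2 product=4
t=9: arr=3 -> substrate=6 bound=2 product=4

Answer: 0 0 2 2 2 2 2 2 2 2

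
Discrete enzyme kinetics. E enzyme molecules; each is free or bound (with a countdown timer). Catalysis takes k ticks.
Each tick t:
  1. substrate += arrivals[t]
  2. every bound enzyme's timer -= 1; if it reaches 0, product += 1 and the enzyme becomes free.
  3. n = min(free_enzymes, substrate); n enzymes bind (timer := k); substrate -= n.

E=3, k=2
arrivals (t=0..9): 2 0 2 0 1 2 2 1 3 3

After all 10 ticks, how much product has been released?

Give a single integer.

t=0: arr=2 -> substrate=0 bound=2 product=0
t=1: arr=0 -> substrate=0 bound=2 product=0
t=2: arr=2 -> substrate=0 bound=2 product=2
t=3: arr=0 -> substrate=0 bound=2 product=2
t=4: arr=1 -> substrate=0 bound=1 product=4
t=5: arr=2 -> substrate=0 bound=3 product=4
t=6: arr=2 -> substrate=1 bound=3 product=5
t=7: arr=1 -> substrate=0 bound=3 product=7
t=8: arr=3 -> substrate=2 bound=3 product=8
t=9: arr=3 -> substrate=3 bound=3 product=10

Answer: 10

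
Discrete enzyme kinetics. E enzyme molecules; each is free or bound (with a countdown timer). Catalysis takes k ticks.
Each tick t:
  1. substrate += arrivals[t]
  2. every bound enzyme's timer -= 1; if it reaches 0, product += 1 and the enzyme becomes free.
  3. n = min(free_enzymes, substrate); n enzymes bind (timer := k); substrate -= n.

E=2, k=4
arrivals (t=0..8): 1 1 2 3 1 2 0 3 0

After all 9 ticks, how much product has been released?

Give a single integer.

Answer: 3

Derivation:
t=0: arr=1 -> substrate=0 bound=1 product=0
t=1: arr=1 -> substrate=0 bound=2 product=0
t=2: arr=2 -> substrate=2 bound=2 product=0
t=3: arr=3 -> substrate=5 bound=2 product=0
t=4: arr=1 -> substrate=5 bound=2 product=1
t=5: arr=2 -> substrate=6 bound=2 product=2
t=6: arr=0 -> substrate=6 bound=2 product=2
t=7: arr=3 -> substrate=9 bound=2 product=2
t=8: arr=0 -> substrate=8 bound=2 product=3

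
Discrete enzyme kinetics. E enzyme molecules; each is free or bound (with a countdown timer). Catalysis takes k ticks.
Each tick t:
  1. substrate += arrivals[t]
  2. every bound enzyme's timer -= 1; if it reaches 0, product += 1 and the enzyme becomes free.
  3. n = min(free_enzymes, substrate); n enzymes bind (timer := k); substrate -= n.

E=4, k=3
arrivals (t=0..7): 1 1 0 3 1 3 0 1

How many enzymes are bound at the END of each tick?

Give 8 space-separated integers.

Answer: 1 2 2 4 4 4 4 4

Derivation:
t=0: arr=1 -> substrate=0 bound=1 product=0
t=1: arr=1 -> substrate=0 bound=2 product=0
t=2: arr=0 -> substrate=0 bound=2 product=0
t=3: arr=3 -> substrate=0 bound=4 product=1
t=4: arr=1 -> substrate=0 bound=4 product=2
t=5: arr=3 -> substrate=3 bound=4 product=2
t=6: arr=0 -> substrate=0 bound=4 product=5
t=7: arr=1 -> substrate=0 bound=4 product=6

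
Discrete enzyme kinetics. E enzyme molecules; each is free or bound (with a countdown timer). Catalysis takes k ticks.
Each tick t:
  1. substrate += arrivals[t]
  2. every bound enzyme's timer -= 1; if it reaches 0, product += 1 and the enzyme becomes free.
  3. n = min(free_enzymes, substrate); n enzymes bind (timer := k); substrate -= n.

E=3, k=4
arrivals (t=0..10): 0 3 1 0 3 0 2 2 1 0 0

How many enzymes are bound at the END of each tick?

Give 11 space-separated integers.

t=0: arr=0 -> substrate=0 bound=0 product=0
t=1: arr=3 -> substrate=0 bound=3 product=0
t=2: arr=1 -> substrate=1 bound=3 product=0
t=3: arr=0 -> substrate=1 bound=3 product=0
t=4: arr=3 -> substrate=4 bound=3 product=0
t=5: arr=0 -> substrate=1 bound=3 product=3
t=6: arr=2 -> substrate=3 bound=3 product=3
t=7: arr=2 -> substrate=5 bound=3 product=3
t=8: arr=1 -> substrate=6 bound=3 product=3
t=9: arr=0 -> substrate=3 bound=3 product=6
t=10: arr=0 -> substrate=3 bound=3 product=6

Answer: 0 3 3 3 3 3 3 3 3 3 3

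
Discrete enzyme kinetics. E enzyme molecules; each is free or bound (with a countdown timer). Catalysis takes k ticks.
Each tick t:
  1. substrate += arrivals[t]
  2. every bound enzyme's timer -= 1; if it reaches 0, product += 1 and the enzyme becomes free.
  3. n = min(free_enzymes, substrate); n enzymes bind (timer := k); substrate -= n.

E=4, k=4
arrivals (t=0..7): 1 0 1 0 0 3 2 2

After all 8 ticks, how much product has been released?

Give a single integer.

t=0: arr=1 -> substrate=0 bound=1 product=0
t=1: arr=0 -> substrate=0 bound=1 product=0
t=2: arr=1 -> substrate=0 bound=2 product=0
t=3: arr=0 -> substrate=0 bound=2 product=0
t=4: arr=0 -> substrate=0 bound=1 product=1
t=5: arr=3 -> substrate=0 bound=4 product=1
t=6: arr=2 -> substrate=1 bound=4 product=2
t=7: arr=2 -> substrate=3 bound=4 product=2

Answer: 2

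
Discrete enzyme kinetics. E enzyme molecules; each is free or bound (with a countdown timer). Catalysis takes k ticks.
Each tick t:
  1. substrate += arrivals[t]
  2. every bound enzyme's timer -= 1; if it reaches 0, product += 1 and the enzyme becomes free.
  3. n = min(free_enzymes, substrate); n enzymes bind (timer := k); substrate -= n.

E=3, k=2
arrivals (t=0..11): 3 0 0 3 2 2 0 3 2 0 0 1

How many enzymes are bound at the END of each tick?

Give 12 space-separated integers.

t=0: arr=3 -> substrate=0 bound=3 product=0
t=1: arr=0 -> substrate=0 bound=3 product=0
t=2: arr=0 -> substrate=0 bound=0 product=3
t=3: arr=3 -> substrate=0 bound=3 product=3
t=4: arr=2 -> substrate=2 bound=3 product=3
t=5: arr=2 -> substrate=1 bound=3 product=6
t=6: arr=0 -> substrate=1 bound=3 product=6
t=7: arr=3 -> substrate=1 bound=3 product=9
t=8: arr=2 -> substrate=3 bound=3 product=9
t=9: arr=0 -> substrate=0 bound=3 product=12
t=10: arr=0 -> substrate=0 bound=3 product=12
t=11: arr=1 -> substrate=0 bound=1 product=15

Answer: 3 3 0 3 3 3 3 3 3 3 3 1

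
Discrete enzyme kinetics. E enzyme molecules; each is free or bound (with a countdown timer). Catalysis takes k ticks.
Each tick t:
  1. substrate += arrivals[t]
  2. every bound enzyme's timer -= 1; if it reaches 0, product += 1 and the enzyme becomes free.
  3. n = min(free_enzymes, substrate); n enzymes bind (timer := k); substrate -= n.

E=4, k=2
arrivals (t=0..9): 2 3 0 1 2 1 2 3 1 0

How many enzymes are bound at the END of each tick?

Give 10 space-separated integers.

Answer: 2 4 3 2 3 3 3 4 4 2

Derivation:
t=0: arr=2 -> substrate=0 bound=2 product=0
t=1: arr=3 -> substrate=1 bound=4 product=0
t=2: arr=0 -> substrate=0 bound=3 product=2
t=3: arr=1 -> substrate=0 bound=2 product=4
t=4: arr=2 -> substrate=0 bound=3 product=5
t=5: arr=1 -> substrate=0 bound=3 product=6
t=6: arr=2 -> substrate=0 bound=3 product=8
t=7: arr=3 -> substrate=1 bound=4 product=9
t=8: arr=1 -> substrate=0 bound=4 product=11
t=9: arr=0 -> substrate=0 bound=2 product=13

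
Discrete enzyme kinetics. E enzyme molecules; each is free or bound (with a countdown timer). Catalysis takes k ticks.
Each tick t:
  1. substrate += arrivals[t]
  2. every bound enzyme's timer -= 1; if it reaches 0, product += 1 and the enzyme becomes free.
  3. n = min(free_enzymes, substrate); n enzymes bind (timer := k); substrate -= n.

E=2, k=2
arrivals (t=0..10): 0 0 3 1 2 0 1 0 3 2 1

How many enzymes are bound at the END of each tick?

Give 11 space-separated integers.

Answer: 0 0 2 2 2 2 2 2 2 2 2

Derivation:
t=0: arr=0 -> substrate=0 bound=0 product=0
t=1: arr=0 -> substrate=0 bound=0 product=0
t=2: arr=3 -> substrate=1 bound=2 product=0
t=3: arr=1 -> substrate=2 bound=2 product=0
t=4: arr=2 -> substrate=2 bound=2 product=2
t=5: arr=0 -> substrate=2 bound=2 product=2
t=6: arr=1 -> substrate=1 bound=2 product=4
t=7: arr=0 -> substrate=1 bound=2 product=4
t=8: arr=3 -> substrate=2 bound=2 product=6
t=9: arr=2 -> substrate=4 bound=2 product=6
t=10: arr=1 -> substrate=3 bound=2 product=8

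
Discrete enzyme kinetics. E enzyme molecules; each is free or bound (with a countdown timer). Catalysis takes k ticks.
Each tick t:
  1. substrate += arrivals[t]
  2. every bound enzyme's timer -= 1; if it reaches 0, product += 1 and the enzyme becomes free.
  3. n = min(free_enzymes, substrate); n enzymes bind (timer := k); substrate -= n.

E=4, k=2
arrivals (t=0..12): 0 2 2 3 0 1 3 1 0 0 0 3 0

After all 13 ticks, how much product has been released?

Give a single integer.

Answer: 12

Derivation:
t=0: arr=0 -> substrate=0 bound=0 product=0
t=1: arr=2 -> substrate=0 bound=2 product=0
t=2: arr=2 -> substrate=0 bound=4 product=0
t=3: arr=3 -> substrate=1 bound=4 product=2
t=4: arr=0 -> substrate=0 bound=3 product=4
t=5: arr=1 -> substrate=0 bound=2 product=6
t=6: arr=3 -> substrate=0 bound=4 product=7
t=7: arr=1 -> substrate=0 bound=4 product=8
t=8: arr=0 -> substrate=0 bound=1 product=11
t=9: arr=0 -> substrate=0 bound=0 product=12
t=10: arr=0 -> substrate=0 bound=0 product=12
t=11: arr=3 -> substrate=0 bound=3 product=12
t=12: arr=0 -> substrate=0 bound=3 product=12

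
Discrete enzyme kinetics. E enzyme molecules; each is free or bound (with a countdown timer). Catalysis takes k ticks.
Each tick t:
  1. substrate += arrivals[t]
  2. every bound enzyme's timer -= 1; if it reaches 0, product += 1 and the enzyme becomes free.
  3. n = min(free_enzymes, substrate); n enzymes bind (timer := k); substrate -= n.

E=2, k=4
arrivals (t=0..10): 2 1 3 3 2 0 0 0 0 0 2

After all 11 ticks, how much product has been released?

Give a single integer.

t=0: arr=2 -> substrate=0 bound=2 product=0
t=1: arr=1 -> substrate=1 bound=2 product=0
t=2: arr=3 -> substrate=4 bound=2 product=0
t=3: arr=3 -> substrate=7 bound=2 product=0
t=4: arr=2 -> substrate=7 bound=2 product=2
t=5: arr=0 -> substrate=7 bound=2 product=2
t=6: arr=0 -> substrate=7 bound=2 product=2
t=7: arr=0 -> substrate=7 bound=2 product=2
t=8: arr=0 -> substrate=5 bound=2 product=4
t=9: arr=0 -> substrate=5 bound=2 product=4
t=10: arr=2 -> substrate=7 bound=2 product=4

Answer: 4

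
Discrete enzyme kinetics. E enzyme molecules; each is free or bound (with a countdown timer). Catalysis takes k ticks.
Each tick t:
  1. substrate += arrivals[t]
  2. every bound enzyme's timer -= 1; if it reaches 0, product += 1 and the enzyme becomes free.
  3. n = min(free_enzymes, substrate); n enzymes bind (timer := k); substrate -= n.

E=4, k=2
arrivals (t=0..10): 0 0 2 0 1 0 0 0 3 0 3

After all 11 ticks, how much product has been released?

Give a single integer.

Answer: 6

Derivation:
t=0: arr=0 -> substrate=0 bound=0 product=0
t=1: arr=0 -> substrate=0 bound=0 product=0
t=2: arr=2 -> substrate=0 bound=2 product=0
t=3: arr=0 -> substrate=0 bound=2 product=0
t=4: arr=1 -> substrate=0 bound=1 product=2
t=5: arr=0 -> substrate=0 bound=1 product=2
t=6: arr=0 -> substrate=0 bound=0 product=3
t=7: arr=0 -> substrate=0 bound=0 product=3
t=8: arr=3 -> substrate=0 bound=3 product=3
t=9: arr=0 -> substrate=0 bound=3 product=3
t=10: arr=3 -> substrate=0 bound=3 product=6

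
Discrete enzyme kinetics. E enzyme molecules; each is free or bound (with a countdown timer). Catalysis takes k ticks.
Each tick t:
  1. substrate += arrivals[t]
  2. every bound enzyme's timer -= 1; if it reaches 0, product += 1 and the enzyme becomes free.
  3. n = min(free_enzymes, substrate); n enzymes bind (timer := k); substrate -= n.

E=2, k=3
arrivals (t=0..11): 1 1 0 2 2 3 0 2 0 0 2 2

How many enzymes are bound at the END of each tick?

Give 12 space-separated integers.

t=0: arr=1 -> substrate=0 bound=1 product=0
t=1: arr=1 -> substrate=0 bound=2 product=0
t=2: arr=0 -> substrate=0 bound=2 product=0
t=3: arr=2 -> substrate=1 bound=2 product=1
t=4: arr=2 -> substrate=2 bound=2 product=2
t=5: arr=3 -> substrate=5 bound=2 product=2
t=6: arr=0 -> substrate=4 bound=2 product=3
t=7: arr=2 -> substrate=5 bound=2 product=4
t=8: arr=0 -> substrate=5 bound=2 product=4
t=9: arr=0 -> substrate=4 bound=2 product=5
t=10: arr=2 -> substrate=5 bound=2 product=6
t=11: arr=2 -> substrate=7 bound=2 product=6

Answer: 1 2 2 2 2 2 2 2 2 2 2 2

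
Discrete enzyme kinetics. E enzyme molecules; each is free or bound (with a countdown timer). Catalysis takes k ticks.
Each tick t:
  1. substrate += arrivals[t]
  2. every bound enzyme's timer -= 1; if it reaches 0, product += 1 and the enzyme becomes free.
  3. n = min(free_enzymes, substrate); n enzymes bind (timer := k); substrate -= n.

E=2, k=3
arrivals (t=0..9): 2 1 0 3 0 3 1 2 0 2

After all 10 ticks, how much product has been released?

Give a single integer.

Answer: 6

Derivation:
t=0: arr=2 -> substrate=0 bound=2 product=0
t=1: arr=1 -> substrate=1 bound=2 product=0
t=2: arr=0 -> substrate=1 bound=2 product=0
t=3: arr=3 -> substrate=2 bound=2 product=2
t=4: arr=0 -> substrate=2 bound=2 product=2
t=5: arr=3 -> substrate=5 bound=2 product=2
t=6: arr=1 -> substrate=4 bound=2 product=4
t=7: arr=2 -> substrate=6 bound=2 product=4
t=8: arr=0 -> substrate=6 bound=2 product=4
t=9: arr=2 -> substrate=6 bound=2 product=6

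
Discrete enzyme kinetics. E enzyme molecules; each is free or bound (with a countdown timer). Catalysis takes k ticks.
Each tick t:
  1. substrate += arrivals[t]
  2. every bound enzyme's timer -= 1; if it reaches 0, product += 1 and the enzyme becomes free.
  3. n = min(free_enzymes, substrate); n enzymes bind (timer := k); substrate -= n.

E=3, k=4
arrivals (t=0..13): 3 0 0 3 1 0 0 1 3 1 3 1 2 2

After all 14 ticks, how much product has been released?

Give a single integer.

t=0: arr=3 -> substrate=0 bound=3 product=0
t=1: arr=0 -> substrate=0 bound=3 product=0
t=2: arr=0 -> substrate=0 bound=3 product=0
t=3: arr=3 -> substrate=3 bound=3 product=0
t=4: arr=1 -> substrate=1 bound=3 product=3
t=5: arr=0 -> substrate=1 bound=3 product=3
t=6: arr=0 -> substrate=1 bound=3 product=3
t=7: arr=1 -> substrate=2 bound=3 product=3
t=8: arr=3 -> substrate=2 bound=3 product=6
t=9: arr=1 -> substrate=3 bound=3 product=6
t=10: arr=3 -> substrate=6 bound=3 product=6
t=11: arr=1 -> substrate=7 bound=3 product=6
t=12: arr=2 -> substrate=6 bound=3 product=9
t=13: arr=2 -> substrate=8 bound=3 product=9

Answer: 9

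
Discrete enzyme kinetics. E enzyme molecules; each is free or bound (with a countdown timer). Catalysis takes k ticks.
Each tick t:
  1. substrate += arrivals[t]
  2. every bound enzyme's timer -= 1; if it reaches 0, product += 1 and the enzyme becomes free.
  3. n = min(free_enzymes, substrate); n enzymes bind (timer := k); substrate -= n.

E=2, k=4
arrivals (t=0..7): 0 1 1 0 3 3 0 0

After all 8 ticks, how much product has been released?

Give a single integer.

t=0: arr=0 -> substrate=0 bound=0 product=0
t=1: arr=1 -> substrate=0 bound=1 product=0
t=2: arr=1 -> substrate=0 bound=2 product=0
t=3: arr=0 -> substrate=0 bound=2 product=0
t=4: arr=3 -> substrate=3 bound=2 product=0
t=5: arr=3 -> substrate=5 bound=2 product=1
t=6: arr=0 -> substrate=4 bound=2 product=2
t=7: arr=0 -> substrate=4 bound=2 product=2

Answer: 2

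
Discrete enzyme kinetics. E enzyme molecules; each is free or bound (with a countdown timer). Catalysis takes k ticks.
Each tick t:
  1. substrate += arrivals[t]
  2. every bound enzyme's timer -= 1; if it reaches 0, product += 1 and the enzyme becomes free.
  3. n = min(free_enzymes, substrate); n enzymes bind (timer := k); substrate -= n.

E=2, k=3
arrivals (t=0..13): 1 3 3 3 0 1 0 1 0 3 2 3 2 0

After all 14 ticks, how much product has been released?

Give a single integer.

t=0: arr=1 -> substrate=0 bound=1 product=0
t=1: arr=3 -> substrate=2 bound=2 product=0
t=2: arr=3 -> substrate=5 bound=2 product=0
t=3: arr=3 -> substrate=7 bound=2 product=1
t=4: arr=0 -> substrate=6 bound=2 product=2
t=5: arr=1 -> substrate=7 bound=2 product=2
t=6: arr=0 -> substrate=6 bound=2 product=3
t=7: arr=1 -> substrate=6 bound=2 product=4
t=8: arr=0 -> substrate=6 bound=2 product=4
t=9: arr=3 -> substrate=8 bound=2 product=5
t=10: arr=2 -> substrate=9 bound=2 product=6
t=11: arr=3 -> substrate=12 bound=2 product=6
t=12: arr=2 -> substrate=13 bound=2 product=7
t=13: arr=0 -> substrate=12 bound=2 product=8

Answer: 8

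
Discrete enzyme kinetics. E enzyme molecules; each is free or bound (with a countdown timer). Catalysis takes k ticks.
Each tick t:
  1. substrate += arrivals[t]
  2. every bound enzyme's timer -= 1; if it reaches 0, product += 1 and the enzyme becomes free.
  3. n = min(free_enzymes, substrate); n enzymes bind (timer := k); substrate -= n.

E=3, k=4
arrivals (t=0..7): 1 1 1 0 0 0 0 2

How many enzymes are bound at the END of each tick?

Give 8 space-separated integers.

Answer: 1 2 3 3 2 1 0 2

Derivation:
t=0: arr=1 -> substrate=0 bound=1 product=0
t=1: arr=1 -> substrate=0 bound=2 product=0
t=2: arr=1 -> substrate=0 bound=3 product=0
t=3: arr=0 -> substrate=0 bound=3 product=0
t=4: arr=0 -> substrate=0 bound=2 product=1
t=5: arr=0 -> substrate=0 bound=1 product=2
t=6: arr=0 -> substrate=0 bound=0 product=3
t=7: arr=2 -> substrate=0 bound=2 product=3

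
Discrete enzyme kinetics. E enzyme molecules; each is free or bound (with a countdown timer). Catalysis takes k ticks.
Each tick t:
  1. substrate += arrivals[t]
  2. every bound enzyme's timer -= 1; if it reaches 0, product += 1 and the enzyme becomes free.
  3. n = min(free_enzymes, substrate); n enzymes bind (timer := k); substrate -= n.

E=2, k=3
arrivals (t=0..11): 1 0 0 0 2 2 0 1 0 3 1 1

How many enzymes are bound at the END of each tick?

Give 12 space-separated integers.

Answer: 1 1 1 0 2 2 2 2 2 2 2 2

Derivation:
t=0: arr=1 -> substrate=0 bound=1 product=0
t=1: arr=0 -> substrate=0 bound=1 product=0
t=2: arr=0 -> substrate=0 bound=1 product=0
t=3: arr=0 -> substrate=0 bound=0 product=1
t=4: arr=2 -> substrate=0 bound=2 product=1
t=5: arr=2 -> substrate=2 bound=2 product=1
t=6: arr=0 -> substrate=2 bound=2 product=1
t=7: arr=1 -> substrate=1 bound=2 product=3
t=8: arr=0 -> substrate=1 bound=2 product=3
t=9: arr=3 -> substrate=4 bound=2 product=3
t=10: arr=1 -> substrate=3 bound=2 product=5
t=11: arr=1 -> substrate=4 bound=2 product=5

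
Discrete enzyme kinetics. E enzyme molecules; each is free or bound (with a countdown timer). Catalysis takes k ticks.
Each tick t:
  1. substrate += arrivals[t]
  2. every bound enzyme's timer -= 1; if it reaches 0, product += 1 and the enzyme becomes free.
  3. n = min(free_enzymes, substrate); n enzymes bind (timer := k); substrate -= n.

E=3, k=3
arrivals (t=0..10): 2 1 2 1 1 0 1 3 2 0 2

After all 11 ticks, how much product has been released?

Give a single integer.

t=0: arr=2 -> substrate=0 bound=2 product=0
t=1: arr=1 -> substrate=0 bound=3 product=0
t=2: arr=2 -> substrate=2 bound=3 product=0
t=3: arr=1 -> substrate=1 bound=3 product=2
t=4: arr=1 -> substrate=1 bound=3 product=3
t=5: arr=0 -> substrate=1 bound=3 product=3
t=6: arr=1 -> substrate=0 bound=3 product=5
t=7: arr=3 -> substrate=2 bound=3 product=6
t=8: arr=2 -> substrate=4 bound=3 product=6
t=9: arr=0 -> substrate=2 bound=3 product=8
t=10: arr=2 -> substrate=3 bound=3 product=9

Answer: 9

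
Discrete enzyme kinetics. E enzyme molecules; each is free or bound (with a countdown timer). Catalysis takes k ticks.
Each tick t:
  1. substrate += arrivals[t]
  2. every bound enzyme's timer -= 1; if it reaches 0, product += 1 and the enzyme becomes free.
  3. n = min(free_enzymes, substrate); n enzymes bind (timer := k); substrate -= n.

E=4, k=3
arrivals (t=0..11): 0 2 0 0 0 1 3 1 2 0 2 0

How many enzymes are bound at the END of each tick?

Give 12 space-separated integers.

t=0: arr=0 -> substrate=0 bound=0 product=0
t=1: arr=2 -> substrate=0 bound=2 product=0
t=2: arr=0 -> substrate=0 bound=2 product=0
t=3: arr=0 -> substrate=0 bound=2 product=0
t=4: arr=0 -> substrate=0 bound=0 product=2
t=5: arr=1 -> substrate=0 bound=1 product=2
t=6: arr=3 -> substrate=0 bound=4 product=2
t=7: arr=1 -> substrate=1 bound=4 product=2
t=8: arr=2 -> substrate=2 bound=4 product=3
t=9: arr=0 -> substrate=0 bound=3 product=6
t=10: arr=2 -> substrate=1 bound=4 product=6
t=11: arr=0 -> substrate=0 bound=4 product=7

Answer: 0 2 2 2 0 1 4 4 4 3 4 4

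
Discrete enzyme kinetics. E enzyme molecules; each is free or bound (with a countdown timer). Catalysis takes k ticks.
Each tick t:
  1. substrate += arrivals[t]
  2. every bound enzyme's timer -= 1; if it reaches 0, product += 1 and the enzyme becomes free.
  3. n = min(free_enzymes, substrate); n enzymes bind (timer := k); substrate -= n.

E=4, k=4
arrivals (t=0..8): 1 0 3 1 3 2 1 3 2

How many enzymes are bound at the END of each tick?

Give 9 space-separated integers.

t=0: arr=1 -> substrate=0 bound=1 product=0
t=1: arr=0 -> substrate=0 bound=1 product=0
t=2: arr=3 -> substrate=0 bound=4 product=0
t=3: arr=1 -> substrate=1 bound=4 product=0
t=4: arr=3 -> substrate=3 bound=4 product=1
t=5: arr=2 -> substrate=5 bound=4 product=1
t=6: arr=1 -> substrate=3 bound=4 product=4
t=7: arr=3 -> substrate=6 bound=4 product=4
t=8: arr=2 -> substrate=7 bound=4 product=5

Answer: 1 1 4 4 4 4 4 4 4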